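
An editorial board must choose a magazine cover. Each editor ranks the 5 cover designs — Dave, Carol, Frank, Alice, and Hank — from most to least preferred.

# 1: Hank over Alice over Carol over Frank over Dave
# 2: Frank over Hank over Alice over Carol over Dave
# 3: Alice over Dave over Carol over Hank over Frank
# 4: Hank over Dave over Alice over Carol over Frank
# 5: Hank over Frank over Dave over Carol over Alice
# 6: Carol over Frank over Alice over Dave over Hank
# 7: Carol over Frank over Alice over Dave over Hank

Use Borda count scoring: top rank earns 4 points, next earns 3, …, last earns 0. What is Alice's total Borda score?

15

Borda scores:
  Dave: 0 + 0 + 3 + 3 + 2 + 1 + 1 = 10
  Carol: 2 + 1 + 2 + 1 + 1 + 4 + 4 = 15
  Frank: 1 + 4 + 0 + 0 + 3 + 3 + 3 = 14
  Alice: 3 + 2 + 4 + 2 + 0 + 2 + 2 = 15
  Hank: 4 + 3 + 1 + 4 + 4 + 0 + 0 = 16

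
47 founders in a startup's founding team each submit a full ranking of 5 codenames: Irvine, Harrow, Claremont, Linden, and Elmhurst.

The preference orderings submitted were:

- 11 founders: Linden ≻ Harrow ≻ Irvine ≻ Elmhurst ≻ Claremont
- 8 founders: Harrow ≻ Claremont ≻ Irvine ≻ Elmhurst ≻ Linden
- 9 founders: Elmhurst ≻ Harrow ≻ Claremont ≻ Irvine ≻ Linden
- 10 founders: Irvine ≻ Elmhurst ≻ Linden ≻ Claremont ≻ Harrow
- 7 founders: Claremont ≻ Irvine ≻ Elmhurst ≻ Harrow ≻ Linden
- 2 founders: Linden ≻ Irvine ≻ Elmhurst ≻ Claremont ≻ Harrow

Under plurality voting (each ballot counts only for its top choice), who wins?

Linden

First-place vote totals:
  Irvine: 10
  Harrow: 8
  Claremont: 7
  Linden: 13
  Elmhurst: 9
Linden has the most first-place votes.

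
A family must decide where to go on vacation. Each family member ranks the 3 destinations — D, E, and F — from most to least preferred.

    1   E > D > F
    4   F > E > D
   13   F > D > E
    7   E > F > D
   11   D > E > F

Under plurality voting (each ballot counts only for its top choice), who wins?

F

First-place vote totals:
  D: 11
  E: 8
  F: 17
F has the most first-place votes.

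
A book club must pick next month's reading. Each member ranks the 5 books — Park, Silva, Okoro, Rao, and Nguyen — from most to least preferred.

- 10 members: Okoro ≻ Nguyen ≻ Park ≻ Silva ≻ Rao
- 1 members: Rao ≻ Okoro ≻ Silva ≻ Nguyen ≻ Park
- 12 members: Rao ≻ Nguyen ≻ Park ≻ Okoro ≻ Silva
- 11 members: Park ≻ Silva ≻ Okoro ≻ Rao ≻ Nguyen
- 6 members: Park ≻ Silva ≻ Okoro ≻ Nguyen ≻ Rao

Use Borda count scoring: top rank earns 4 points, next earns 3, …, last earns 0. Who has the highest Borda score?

Borda scores:
  Park: 10·2 + 0 + 12·2 + 11·4 + 6·4 = 112
  Silva: 10·1 + 2 + 12·0 + 11·3 + 6·3 = 63
  Okoro: 10·4 + 3 + 12·1 + 11·2 + 6·2 = 89
  Rao: 10·0 + 4 + 12·4 + 11·1 + 6·0 = 63
  Nguyen: 10·3 + 1 + 12·3 + 11·0 + 6·1 = 73
Park has the highest total.

Park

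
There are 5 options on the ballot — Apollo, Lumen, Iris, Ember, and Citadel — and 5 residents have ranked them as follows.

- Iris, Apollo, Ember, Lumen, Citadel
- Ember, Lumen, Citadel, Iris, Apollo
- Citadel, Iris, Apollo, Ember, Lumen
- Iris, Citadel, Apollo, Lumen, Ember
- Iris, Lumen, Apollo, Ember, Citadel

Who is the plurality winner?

First-place vote totals:
  Apollo: 0
  Lumen: 0
  Iris: 3
  Ember: 1
  Citadel: 1
Iris has the most first-place votes.

Iris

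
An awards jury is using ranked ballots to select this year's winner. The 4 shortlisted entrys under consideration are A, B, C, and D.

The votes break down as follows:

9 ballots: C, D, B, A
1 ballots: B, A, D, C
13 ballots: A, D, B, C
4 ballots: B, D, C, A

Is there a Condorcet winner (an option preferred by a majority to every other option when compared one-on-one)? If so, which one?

No Condorcet winner

Head-to-head results (27 voters total):
A vs B: B wins 14–13.
A vs C: A wins 14–13.
A vs D: A wins 14–13.
B vs C: B wins 18–9.
B vs D: D wins 22–5.
C vs D: D wins 18–9.
No candidate beats all others: A beats D beats B beats A, a majority cycle.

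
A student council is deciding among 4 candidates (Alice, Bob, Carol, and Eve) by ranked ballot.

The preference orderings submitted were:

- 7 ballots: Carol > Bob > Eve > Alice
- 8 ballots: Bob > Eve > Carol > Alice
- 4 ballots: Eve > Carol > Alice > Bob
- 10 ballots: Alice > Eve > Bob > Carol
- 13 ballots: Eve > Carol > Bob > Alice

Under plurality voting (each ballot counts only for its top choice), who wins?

Eve

First-place vote totals:
  Alice: 10
  Bob: 8
  Carol: 7
  Eve: 17
Eve has the most first-place votes.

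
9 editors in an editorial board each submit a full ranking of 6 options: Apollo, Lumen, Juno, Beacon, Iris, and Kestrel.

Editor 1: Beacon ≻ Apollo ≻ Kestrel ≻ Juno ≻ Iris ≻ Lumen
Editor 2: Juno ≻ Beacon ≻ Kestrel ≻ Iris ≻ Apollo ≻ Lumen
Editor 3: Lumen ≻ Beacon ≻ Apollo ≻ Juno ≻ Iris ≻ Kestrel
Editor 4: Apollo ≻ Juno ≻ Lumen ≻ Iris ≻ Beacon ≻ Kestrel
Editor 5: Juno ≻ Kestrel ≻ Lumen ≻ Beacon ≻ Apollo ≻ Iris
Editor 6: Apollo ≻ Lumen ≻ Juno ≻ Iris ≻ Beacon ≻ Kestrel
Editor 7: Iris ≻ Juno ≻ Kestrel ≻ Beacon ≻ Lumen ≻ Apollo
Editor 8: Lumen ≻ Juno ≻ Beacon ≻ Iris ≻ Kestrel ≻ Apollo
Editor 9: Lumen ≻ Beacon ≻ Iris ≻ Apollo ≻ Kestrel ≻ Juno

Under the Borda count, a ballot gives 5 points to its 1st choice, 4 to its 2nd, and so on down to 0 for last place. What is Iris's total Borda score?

Borda scores:
  Apollo: 4 + 1 + 3 + 5 + 1 + 5 + 0 + 0 + 2 = 21
  Lumen: 0 + 0 + 5 + 3 + 3 + 4 + 1 + 5 + 5 = 26
  Juno: 2 + 5 + 2 + 4 + 5 + 3 + 4 + 4 + 0 = 29
  Beacon: 5 + 4 + 4 + 1 + 2 + 1 + 2 + 3 + 4 = 26
  Iris: 1 + 2 + 1 + 2 + 0 + 2 + 5 + 2 + 3 = 18
  Kestrel: 3 + 3 + 0 + 0 + 4 + 0 + 3 + 1 + 1 = 15

18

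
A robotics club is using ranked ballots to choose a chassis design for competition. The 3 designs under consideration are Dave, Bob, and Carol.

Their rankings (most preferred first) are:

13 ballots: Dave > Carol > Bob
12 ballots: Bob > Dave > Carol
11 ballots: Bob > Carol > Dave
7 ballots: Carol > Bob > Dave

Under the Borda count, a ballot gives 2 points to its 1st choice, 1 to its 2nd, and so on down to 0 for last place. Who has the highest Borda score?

Bob

Borda scores:
  Dave: 13·2 + 12·1 + 11·0 + 7·0 = 38
  Bob: 13·0 + 12·2 + 11·2 + 7·1 = 53
  Carol: 13·1 + 12·0 + 11·1 + 7·2 = 38
Bob has the highest total.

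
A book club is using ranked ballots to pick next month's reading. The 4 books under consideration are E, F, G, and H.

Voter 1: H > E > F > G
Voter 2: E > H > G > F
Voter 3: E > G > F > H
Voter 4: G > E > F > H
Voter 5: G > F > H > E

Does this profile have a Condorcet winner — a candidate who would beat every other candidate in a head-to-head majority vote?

Yes

Head-to-head results (5 voters total):
E vs F: E wins 4–1.
E vs G: E wins 3–2.
E vs H: E wins 3–2.
F vs G: G wins 4–1.
F vs H: F wins 3–2.
G vs H: G wins 3–2.
E beats each rival — F (4–1), G (3–2), H (3–2) — so E is the Condorcet winner.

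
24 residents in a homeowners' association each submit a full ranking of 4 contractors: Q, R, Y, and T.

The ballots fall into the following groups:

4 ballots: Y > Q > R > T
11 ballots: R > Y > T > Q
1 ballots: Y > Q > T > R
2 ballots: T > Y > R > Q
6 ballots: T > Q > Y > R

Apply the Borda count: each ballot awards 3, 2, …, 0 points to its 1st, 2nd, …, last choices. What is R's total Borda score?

39

Borda scores:
  Q: 4·2 + 11·0 + 2 + 2·0 + 6·2 = 22
  R: 4·1 + 11·3 + 0 + 2·1 + 6·0 = 39
  Y: 4·3 + 11·2 + 3 + 2·2 + 6·1 = 47
  T: 4·0 + 11·1 + 1 + 2·3 + 6·3 = 36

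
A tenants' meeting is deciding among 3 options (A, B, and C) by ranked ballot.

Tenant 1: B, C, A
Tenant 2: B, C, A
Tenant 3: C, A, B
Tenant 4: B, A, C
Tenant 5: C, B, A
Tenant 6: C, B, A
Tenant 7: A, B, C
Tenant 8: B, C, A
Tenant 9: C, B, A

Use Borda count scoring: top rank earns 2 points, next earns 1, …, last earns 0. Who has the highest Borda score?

B

Borda scores:
  A: 0 + 0 + 1 + 1 + 0 + 0 + 2 + 0 + 0 = 4
  B: 2 + 2 + 0 + 2 + 1 + 1 + 1 + 2 + 1 = 12
  C: 1 + 1 + 2 + 0 + 2 + 2 + 0 + 1 + 2 = 11
B has the highest total.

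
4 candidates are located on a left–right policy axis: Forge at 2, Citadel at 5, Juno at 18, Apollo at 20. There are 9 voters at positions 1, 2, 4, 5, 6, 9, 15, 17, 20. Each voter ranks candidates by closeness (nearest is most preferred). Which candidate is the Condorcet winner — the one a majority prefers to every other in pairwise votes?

Citadel

With single-peaked preferences on a line, the Condorcet winner is the candidate closest to the median voter.
The median voter (position 6) is closest to Citadel at 5.
Check: Citadel vs Juno — voters closer to Citadel: 6 of 9.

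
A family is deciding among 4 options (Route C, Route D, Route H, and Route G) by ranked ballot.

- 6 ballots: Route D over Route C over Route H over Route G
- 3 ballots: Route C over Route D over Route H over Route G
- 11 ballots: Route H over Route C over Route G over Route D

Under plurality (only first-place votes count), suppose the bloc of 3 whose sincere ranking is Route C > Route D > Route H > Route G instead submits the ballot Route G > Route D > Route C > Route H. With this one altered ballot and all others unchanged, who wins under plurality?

First-place totals with the altered ballot: Route C 0, Route D 6, Route H 11, Route G 3.
The winner is unchanged: still Route H.

Route H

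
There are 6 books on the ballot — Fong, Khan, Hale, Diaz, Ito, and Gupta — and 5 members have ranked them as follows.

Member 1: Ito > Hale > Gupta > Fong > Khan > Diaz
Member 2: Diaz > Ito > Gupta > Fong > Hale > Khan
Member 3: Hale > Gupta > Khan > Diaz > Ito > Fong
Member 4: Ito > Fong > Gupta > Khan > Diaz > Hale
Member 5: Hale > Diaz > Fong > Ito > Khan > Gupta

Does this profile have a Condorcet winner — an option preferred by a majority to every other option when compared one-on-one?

No

Head-to-head results (5 voters total):
Fong vs Khan: Fong wins 4–1.
Fong vs Hale: Hale wins 3–2.
Fong vs Diaz: Diaz wins 3–2.
Fong vs Ito: Ito wins 4–1.
Fong vs Gupta: Gupta wins 3–2.
Khan vs Hale: Hale wins 4–1.
Khan vs Diaz: Khan wins 3–2.
Khan vs Ito: Ito wins 4–1.
Khan vs Gupta: Gupta wins 4–1.
Hale vs Diaz: Hale wins 3–2.
Hale vs Ito: Ito wins 3–2.
Hale vs Gupta: Hale wins 3–2.
Diaz vs Ito: Diaz wins 3–2.
Diaz vs Gupta: Gupta wins 3–2.
Ito vs Gupta: Ito wins 4–1.
No candidate beats all others: Fong beats Khan beats Diaz beats Fong, a majority cycle.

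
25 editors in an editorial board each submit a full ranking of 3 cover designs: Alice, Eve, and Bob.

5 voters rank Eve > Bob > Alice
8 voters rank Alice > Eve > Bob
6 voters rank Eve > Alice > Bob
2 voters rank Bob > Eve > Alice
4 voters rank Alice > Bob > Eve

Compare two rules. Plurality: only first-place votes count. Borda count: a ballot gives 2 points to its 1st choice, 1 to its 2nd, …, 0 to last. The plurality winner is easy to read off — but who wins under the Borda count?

Plurality first-place counts: Alice 12, Eve 11, Bob 2 → Alice.
Borda totals: Alice 30, Eve 32, Bob 13 → Eve.

Eve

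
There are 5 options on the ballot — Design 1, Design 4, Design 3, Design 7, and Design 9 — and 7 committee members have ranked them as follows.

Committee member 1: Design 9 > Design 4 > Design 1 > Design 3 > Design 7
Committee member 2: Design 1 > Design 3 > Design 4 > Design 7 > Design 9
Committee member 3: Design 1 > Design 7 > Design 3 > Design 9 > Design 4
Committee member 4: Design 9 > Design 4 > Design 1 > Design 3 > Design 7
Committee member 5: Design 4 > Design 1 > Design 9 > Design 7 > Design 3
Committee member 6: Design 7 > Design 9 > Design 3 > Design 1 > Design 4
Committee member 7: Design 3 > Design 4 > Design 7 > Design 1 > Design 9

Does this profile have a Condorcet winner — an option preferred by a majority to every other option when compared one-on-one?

Head-to-head results (7 voters total):
Design 1 vs Design 4: Design 4 wins 4–3.
Design 1 vs Design 3: Design 1 wins 5–2.
Design 1 vs Design 7: Design 1 wins 5–2.
Design 1 vs Design 9: Design 1 wins 4–3.
Design 4 vs Design 3: Design 3 wins 4–3.
Design 4 vs Design 7: Design 4 wins 5–2.
Design 4 vs Design 9: Design 9 wins 4–3.
Design 3 vs Design 7: Design 3 wins 4–3.
Design 3 vs Design 9: Design 9 wins 4–3.
Design 7 vs Design 9: Design 7 wins 4–3.
No candidate beats all others: Design 1 beats Design 3 beats Design 4 beats Design 1, a majority cycle.

No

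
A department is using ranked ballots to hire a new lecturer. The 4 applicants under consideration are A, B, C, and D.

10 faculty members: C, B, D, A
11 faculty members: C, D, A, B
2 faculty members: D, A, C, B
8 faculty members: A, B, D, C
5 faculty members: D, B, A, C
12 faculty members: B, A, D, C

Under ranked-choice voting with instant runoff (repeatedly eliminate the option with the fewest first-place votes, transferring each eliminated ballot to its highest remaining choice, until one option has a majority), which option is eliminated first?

D

Round 1: C 21, B 12, A 8, D 7. D has the fewest and is eliminated.
Round 2: C 21, B 17, A 10. A has the fewest and is eliminated.
Round 3: B 25, C 23. B has a majority.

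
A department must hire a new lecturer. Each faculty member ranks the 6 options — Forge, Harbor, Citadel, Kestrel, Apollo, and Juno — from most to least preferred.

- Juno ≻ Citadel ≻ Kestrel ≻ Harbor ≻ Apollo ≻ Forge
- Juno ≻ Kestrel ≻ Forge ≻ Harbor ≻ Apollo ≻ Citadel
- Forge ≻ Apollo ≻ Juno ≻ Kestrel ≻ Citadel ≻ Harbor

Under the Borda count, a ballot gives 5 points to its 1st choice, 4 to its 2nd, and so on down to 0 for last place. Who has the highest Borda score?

Borda scores:
  Forge: 0 + 3 + 5 = 8
  Harbor: 2 + 2 + 0 = 4
  Citadel: 4 + 0 + 1 = 5
  Kestrel: 3 + 4 + 2 = 9
  Apollo: 1 + 1 + 4 = 6
  Juno: 5 + 5 + 3 = 13
Juno has the highest total.

Juno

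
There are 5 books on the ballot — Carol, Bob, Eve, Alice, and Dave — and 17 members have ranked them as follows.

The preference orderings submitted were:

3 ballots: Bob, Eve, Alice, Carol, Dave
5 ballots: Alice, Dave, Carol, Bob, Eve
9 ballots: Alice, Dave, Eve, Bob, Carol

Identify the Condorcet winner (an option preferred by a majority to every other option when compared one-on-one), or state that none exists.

Head-to-head results (17 voters total):
Carol vs Bob: Bob wins 12–5.
Carol vs Eve: Eve wins 12–5.
Carol vs Alice: Alice wins 17–0.
Carol vs Dave: Dave wins 14–3.
Bob vs Eve: Eve wins 9–8.
Bob vs Alice: Alice wins 14–3.
Bob vs Dave: Dave wins 14–3.
Eve vs Alice: Alice wins 14–3.
Eve vs Dave: Dave wins 14–3.
Alice vs Dave: Alice wins 17–0.
Alice beats each rival — Carol (17–0), Bob (14–3), Eve (14–3), Dave (17–0) — so Alice is the Condorcet winner.

Alice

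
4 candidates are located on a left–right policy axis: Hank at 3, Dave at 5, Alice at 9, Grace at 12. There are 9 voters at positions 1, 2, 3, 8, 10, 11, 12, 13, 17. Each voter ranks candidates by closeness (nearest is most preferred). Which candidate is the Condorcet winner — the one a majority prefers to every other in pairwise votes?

Alice

With single-peaked preferences on a line, the Condorcet winner is the candidate closest to the median voter.
The median voter (position 10) is closest to Alice at 9.
Check: Alice vs Hank — voters closer to Alice: 6 of 9.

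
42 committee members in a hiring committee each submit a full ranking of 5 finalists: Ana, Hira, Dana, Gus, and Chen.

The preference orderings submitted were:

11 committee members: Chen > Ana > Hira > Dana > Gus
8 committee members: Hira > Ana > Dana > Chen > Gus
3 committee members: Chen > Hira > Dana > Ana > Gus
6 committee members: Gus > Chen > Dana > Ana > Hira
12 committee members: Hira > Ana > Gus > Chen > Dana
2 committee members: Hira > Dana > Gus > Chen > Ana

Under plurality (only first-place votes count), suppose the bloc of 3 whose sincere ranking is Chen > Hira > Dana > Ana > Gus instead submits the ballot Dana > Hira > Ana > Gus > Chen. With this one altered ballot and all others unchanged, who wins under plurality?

First-place totals with the altered ballot: Ana 0, Hira 22, Dana 3, Gus 6, Chen 11.
The winner is unchanged: still Hira.

Hira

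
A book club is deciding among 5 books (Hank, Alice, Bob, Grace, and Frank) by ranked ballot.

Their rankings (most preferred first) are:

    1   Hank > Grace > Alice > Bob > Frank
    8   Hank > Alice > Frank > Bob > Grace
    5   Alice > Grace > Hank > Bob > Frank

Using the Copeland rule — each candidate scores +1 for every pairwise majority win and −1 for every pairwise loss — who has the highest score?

Hank

Pairwise results:
  Hank vs Alice: Hank wins 9–5.
  Hank vs Bob: Hank wins 14–0.
  Hank vs Grace: Hank wins 9–5.
  Hank vs Frank: Hank wins 14–0.
  Alice vs Bob: Alice wins 14–0.
  Alice vs Grace: Alice wins 13–1.
  Alice vs Frank: Alice wins 14–0.
  Bob vs Grace: Bob wins 8–6.
  Bob vs Frank: Frank wins 8–6.
  Grace vs Frank: Frank wins 8–6.
Copeland scores (wins − losses):
  Hank: 4 − 0 = 4
  Alice: 3 − 1 = 2
  Bob: 1 − 3 = -2
  Grace: 0 − 4 = -4
  Frank: 2 − 2 = 0
Hank has the best Copeland score.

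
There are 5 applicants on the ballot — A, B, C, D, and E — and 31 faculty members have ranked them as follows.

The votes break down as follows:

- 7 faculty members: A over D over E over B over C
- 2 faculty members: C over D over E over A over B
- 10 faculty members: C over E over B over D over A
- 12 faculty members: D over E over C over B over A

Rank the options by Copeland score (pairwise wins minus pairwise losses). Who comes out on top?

Pairwise results:
  A vs B: B wins 22–9.
  A vs C: C wins 24–7.
  A vs D: D wins 24–7.
  A vs E: E wins 24–7.
  B vs C: C wins 24–7.
  B vs D: D wins 21–10.
  B vs E: E wins 31–0.
  C vs D: D wins 19–12.
  C vs E: E wins 19–12.
  D vs E: D wins 21–10.
Copeland scores (wins − losses):
  A: 0 − 4 = -4
  B: 1 − 3 = -2
  C: 2 − 2 = 0
  D: 4 − 0 = 4
  E: 3 − 1 = 2
D has the best Copeland score.

D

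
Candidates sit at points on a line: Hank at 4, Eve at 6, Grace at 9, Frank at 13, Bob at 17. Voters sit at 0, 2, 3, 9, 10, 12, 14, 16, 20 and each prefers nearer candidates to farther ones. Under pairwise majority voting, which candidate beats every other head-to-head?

With single-peaked preferences on a line, the Condorcet winner is the candidate closest to the median voter.
The median voter (position 10) is closest to Grace at 9.
Check: Grace vs Eve — voters closer to Grace: 6 of 9.

Grace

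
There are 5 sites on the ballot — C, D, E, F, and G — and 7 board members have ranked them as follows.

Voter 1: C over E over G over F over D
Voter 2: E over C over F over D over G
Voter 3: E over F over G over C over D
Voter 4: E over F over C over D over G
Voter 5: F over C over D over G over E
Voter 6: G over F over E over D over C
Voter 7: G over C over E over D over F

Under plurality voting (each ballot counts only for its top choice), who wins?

First-place vote totals:
  C: 1
  D: 0
  E: 3
  F: 1
  G: 2
E has the most first-place votes.

E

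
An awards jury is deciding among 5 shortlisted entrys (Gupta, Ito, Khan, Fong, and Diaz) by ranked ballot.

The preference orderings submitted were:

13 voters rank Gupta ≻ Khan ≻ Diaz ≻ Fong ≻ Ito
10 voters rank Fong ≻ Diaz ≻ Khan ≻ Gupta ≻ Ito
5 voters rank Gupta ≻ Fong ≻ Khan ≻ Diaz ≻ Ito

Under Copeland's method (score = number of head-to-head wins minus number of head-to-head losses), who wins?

Gupta

Pairwise results:
  Gupta vs Ito: Gupta wins 28–0.
  Gupta vs Khan: Gupta wins 18–10.
  Gupta vs Fong: Gupta wins 18–10.
  Gupta vs Diaz: Gupta wins 18–10.
  Ito vs Khan: Khan wins 28–0.
  Ito vs Fong: Fong wins 28–0.
  Ito vs Diaz: Diaz wins 28–0.
  Khan vs Fong: Fong wins 15–13.
  Khan vs Diaz: Khan wins 18–10.
  Fong vs Diaz: Fong wins 15–13.
Copeland scores (wins − losses):
  Gupta: 4 − 0 = 4
  Ito: 0 − 4 = -4
  Khan: 2 − 2 = 0
  Fong: 3 − 1 = 2
  Diaz: 1 − 3 = -2
Gupta has the best Copeland score.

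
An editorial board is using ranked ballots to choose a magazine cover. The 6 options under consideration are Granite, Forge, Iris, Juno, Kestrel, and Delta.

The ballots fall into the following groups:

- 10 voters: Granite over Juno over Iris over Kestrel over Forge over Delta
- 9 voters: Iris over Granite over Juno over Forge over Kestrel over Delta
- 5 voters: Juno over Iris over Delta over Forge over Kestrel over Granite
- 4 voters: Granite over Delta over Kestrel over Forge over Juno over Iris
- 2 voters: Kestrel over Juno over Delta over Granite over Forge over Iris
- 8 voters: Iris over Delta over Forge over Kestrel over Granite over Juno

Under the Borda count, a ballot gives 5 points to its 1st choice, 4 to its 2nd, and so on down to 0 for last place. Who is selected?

Borda scores:
  Granite: 10·5 + 9·4 + 5·0 + 4·5 + 2·2 + 8·1 = 118
  Forge: 10·1 + 9·2 + 5·2 + 4·2 + 2·1 + 8·3 = 72
  Iris: 10·3 + 9·5 + 5·4 + 4·0 + 2·0 + 8·5 = 135
  Juno: 10·4 + 9·3 + 5·5 + 4·1 + 2·4 + 8·0 = 104
  Kestrel: 10·2 + 9·1 + 5·1 + 4·3 + 2·5 + 8·2 = 72
  Delta: 10·0 + 9·0 + 5·3 + 4·4 + 2·3 + 8·4 = 69
Iris has the highest total.

Iris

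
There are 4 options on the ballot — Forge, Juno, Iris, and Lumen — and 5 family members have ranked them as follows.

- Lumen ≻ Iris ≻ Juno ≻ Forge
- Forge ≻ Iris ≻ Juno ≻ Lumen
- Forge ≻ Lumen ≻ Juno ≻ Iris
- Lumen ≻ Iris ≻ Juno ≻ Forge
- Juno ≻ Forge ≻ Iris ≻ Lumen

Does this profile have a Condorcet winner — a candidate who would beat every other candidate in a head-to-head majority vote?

No

Head-to-head results (5 voters total):
Forge vs Juno: Juno wins 3–2.
Forge vs Iris: Forge wins 3–2.
Forge vs Lumen: Forge wins 3–2.
Juno vs Iris: Iris wins 3–2.
Juno vs Lumen: Lumen wins 3–2.
Iris vs Lumen: Lumen wins 3–2.
No candidate beats all others: Forge beats Iris beats Juno beats Forge, a majority cycle.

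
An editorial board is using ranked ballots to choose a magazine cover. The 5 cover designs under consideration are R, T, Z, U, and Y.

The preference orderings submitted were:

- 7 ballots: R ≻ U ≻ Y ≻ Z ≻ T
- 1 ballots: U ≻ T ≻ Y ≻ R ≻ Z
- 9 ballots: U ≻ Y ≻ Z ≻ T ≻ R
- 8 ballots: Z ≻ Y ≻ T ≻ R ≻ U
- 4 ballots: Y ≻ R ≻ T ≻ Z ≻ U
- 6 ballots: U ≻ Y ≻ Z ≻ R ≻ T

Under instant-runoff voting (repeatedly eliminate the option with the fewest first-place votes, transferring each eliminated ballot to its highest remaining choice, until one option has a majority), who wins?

R

Round 1: U 16, Z 8, R 7, Y 4, T 0. T has the fewest and is eliminated.
Round 2: U 16, Z 8, R 7, Y 4. Y has the fewest and is eliminated.
Round 3: U 16, R 11, Z 8. Z has the fewest and is eliminated.
Round 4: R 19, U 16. R has a majority.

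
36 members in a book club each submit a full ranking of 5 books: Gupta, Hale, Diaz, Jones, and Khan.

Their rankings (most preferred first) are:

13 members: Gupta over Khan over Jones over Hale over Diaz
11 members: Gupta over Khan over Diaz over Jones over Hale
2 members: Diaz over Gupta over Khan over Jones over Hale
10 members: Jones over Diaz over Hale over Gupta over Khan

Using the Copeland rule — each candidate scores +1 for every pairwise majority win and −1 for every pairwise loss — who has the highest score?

Pairwise results:
  Gupta vs Hale: Gupta wins 26–10.
  Gupta vs Diaz: Gupta wins 24–12.
  Gupta vs Jones: Gupta wins 26–10.
  Gupta vs Khan: Gupta wins 36–0.
  Hale vs Diaz: Diaz wins 23–13.
  Hale vs Jones: Jones wins 36–0.
  Hale vs Khan: Khan wins 26–10.
  Diaz vs Jones: Jones wins 23–13.
  Diaz vs Khan: Khan wins 24–12.
  Jones vs Khan: Khan wins 26–10.
Copeland scores (wins − losses):
  Gupta: 4 − 0 = 4
  Hale: 0 − 4 = -4
  Diaz: 1 − 3 = -2
  Jones: 2 − 2 = 0
  Khan: 3 − 1 = 2
Gupta has the best Copeland score.

Gupta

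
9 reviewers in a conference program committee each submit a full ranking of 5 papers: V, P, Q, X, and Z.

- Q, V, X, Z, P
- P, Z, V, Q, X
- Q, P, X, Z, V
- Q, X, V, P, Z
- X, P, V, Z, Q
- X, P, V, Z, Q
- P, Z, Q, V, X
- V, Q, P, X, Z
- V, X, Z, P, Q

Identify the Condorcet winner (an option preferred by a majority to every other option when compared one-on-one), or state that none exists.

Head-to-head results (9 voters total):
V vs P: P wins 5–4.
V vs Q: V wins 5–4.
V vs X: V wins 5–4.
V vs Z: V wins 6–3.
P vs Q: P wins 5–4.
P vs X: X wins 5–4.
P vs Z: P wins 7–2.
Q vs X: Q wins 6–3.
Q vs Z: Z wins 5–4.
X vs Z: X wins 7–2.
No candidate beats all others: V beats X beats P beats V, a majority cycle.

None — there is no Condorcet winner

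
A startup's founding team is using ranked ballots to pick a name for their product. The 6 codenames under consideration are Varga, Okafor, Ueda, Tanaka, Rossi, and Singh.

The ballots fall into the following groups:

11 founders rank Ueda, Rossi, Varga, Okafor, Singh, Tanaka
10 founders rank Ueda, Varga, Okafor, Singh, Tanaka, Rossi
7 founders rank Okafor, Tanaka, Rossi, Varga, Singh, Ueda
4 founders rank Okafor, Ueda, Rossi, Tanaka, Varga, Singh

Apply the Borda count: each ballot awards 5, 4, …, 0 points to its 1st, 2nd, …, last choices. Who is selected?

Borda scores:
  Varga: 11·3 + 10·4 + 7·2 + 4·1 = 91
  Okafor: 11·2 + 10·3 + 7·5 + 4·5 = 107
  Ueda: 11·5 + 10·5 + 7·0 + 4·4 = 121
  Tanaka: 11·0 + 10·1 + 7·4 + 4·2 = 46
  Rossi: 11·4 + 10·0 + 7·3 + 4·3 = 77
  Singh: 11·1 + 10·2 + 7·1 + 4·0 = 38
Ueda has the highest total.

Ueda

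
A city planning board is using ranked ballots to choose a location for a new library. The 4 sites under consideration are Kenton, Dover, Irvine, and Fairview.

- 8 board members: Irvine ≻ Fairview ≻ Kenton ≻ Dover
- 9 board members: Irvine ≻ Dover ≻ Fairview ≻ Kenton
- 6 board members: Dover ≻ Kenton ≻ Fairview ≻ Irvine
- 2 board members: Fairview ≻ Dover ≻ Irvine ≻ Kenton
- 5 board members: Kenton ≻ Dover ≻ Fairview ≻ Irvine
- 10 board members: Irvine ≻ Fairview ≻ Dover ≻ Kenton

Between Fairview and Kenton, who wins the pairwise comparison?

Fairview

Ballots ranking Fairview above Kenton: 8+9+2+10 = 29.
Ballots ranking Kenton above Fairview: 6+5 = 11.
Fairview wins the head-to-head, 29–11.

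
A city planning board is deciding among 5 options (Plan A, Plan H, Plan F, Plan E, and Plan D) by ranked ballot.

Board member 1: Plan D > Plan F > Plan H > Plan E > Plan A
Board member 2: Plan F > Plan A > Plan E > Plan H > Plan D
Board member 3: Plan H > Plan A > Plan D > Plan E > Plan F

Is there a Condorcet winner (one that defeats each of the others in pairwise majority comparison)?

No

Head-to-head results (3 voters total):
Plan A vs Plan H: Plan H wins 2–1.
Plan A vs Plan F: Plan F wins 2–1.
Plan A vs Plan E: Plan A wins 2–1.
Plan A vs Plan D: Plan A wins 2–1.
Plan H vs Plan F: Plan F wins 2–1.
Plan H vs Plan E: Plan H wins 2–1.
Plan H vs Plan D: Plan H wins 2–1.
Plan F vs Plan E: Plan F wins 2–1.
Plan F vs Plan D: Plan D wins 2–1.
Plan E vs Plan D: Plan D wins 2–1.
No candidate beats all others: Plan A beats Plan D beats Plan F beats Plan A, a majority cycle.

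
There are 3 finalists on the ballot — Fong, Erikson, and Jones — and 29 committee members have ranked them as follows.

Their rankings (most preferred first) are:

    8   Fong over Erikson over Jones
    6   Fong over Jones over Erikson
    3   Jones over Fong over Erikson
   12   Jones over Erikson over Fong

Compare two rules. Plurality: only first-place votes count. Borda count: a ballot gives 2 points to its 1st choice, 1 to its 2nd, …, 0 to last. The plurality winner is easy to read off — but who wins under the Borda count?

Plurality first-place counts: Fong 14, Erikson 0, Jones 15 → Jones.
Borda totals: Fong 31, Erikson 20, Jones 36 → Jones.

Jones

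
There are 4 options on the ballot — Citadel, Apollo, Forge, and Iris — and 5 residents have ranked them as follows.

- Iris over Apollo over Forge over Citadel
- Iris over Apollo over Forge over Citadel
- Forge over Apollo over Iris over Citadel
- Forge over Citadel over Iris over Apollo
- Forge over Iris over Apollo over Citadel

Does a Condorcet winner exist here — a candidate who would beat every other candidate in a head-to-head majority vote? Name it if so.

Forge

Head-to-head results (5 voters total):
Citadel vs Apollo: Apollo wins 4–1.
Citadel vs Forge: Forge wins 5–0.
Citadel vs Iris: Iris wins 4–1.
Apollo vs Forge: Forge wins 3–2.
Apollo vs Iris: Iris wins 4–1.
Forge vs Iris: Forge wins 3–2.
Forge beats each rival — Citadel (5–0), Apollo (3–2), Iris (3–2) — so Forge is the Condorcet winner.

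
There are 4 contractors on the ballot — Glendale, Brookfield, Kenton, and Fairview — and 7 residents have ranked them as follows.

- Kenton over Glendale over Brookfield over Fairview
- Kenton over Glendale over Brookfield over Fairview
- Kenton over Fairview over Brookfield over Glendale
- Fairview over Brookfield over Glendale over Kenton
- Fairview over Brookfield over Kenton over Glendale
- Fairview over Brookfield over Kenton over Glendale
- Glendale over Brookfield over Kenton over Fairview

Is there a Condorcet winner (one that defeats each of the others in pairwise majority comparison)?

No

Head-to-head results (7 voters total):
Glendale vs Brookfield: Brookfield wins 4–3.
Glendale vs Kenton: Kenton wins 5–2.
Glendale vs Fairview: Fairview wins 4–3.
Brookfield vs Kenton: Brookfield wins 4–3.
Brookfield vs Fairview: Fairview wins 4–3.
Kenton vs Fairview: Kenton wins 4–3.
No candidate beats all others: Brookfield beats Kenton beats Fairview beats Brookfield, a majority cycle.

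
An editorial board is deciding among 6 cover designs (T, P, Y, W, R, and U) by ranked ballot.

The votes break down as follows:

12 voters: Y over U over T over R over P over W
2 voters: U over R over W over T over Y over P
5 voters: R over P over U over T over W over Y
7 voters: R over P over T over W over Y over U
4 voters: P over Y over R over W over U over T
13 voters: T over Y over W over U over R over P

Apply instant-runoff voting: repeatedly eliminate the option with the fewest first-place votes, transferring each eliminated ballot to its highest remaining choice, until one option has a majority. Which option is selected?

Round 1: T 13, Y 12, R 12, P 4, U 2, W 0. W has the fewest and is eliminated.
Round 2: T 13, Y 12, R 12, P 4, U 2. U has the fewest and is eliminated.
Round 3: R 14, T 13, Y 12, P 4. P has the fewest and is eliminated.
Round 4: Y 16, R 14, T 13. T has the fewest and is eliminated.
Round 5: Y 29, R 14. Y has a majority.

Y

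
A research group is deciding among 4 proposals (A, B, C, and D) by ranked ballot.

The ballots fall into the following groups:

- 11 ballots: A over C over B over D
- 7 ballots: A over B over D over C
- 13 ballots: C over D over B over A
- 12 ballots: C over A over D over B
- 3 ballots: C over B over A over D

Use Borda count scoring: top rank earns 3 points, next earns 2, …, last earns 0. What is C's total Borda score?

106

Borda scores:
  A: 11·3 + 7·3 + 13·0 + 12·2 + 3·1 = 81
  B: 11·1 + 7·2 + 13·1 + 12·0 + 3·2 = 44
  C: 11·2 + 7·0 + 13·3 + 12·3 + 3·3 = 106
  D: 11·0 + 7·1 + 13·2 + 12·1 + 3·0 = 45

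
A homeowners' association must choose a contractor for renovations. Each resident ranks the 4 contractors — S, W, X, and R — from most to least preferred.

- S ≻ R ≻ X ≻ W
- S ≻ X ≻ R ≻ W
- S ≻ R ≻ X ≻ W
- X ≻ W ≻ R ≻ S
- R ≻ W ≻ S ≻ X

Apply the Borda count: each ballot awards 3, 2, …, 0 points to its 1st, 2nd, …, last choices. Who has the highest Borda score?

Borda scores:
  S: 3 + 3 + 3 + 0 + 1 = 10
  W: 0 + 0 + 0 + 2 + 2 = 4
  X: 1 + 2 + 1 + 3 + 0 = 7
  R: 2 + 1 + 2 + 1 + 3 = 9
S has the highest total.

S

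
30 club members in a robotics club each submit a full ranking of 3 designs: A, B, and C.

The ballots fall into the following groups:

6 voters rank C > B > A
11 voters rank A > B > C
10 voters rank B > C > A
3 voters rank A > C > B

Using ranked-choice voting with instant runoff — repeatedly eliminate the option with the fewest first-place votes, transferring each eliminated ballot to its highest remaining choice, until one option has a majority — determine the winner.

B

Round 1: A 14, B 10, C 6. C has the fewest and is eliminated.
Round 2: B 16, A 14. B has a majority.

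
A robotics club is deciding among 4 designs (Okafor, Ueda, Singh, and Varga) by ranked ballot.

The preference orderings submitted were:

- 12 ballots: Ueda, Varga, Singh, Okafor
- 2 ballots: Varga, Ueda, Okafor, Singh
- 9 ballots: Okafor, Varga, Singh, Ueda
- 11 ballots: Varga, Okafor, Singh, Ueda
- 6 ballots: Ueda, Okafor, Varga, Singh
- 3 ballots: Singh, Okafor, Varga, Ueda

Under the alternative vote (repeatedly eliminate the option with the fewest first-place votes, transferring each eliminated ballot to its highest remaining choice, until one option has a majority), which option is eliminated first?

Round 1: Ueda 18, Varga 13, Okafor 9, Singh 3. Singh has the fewest and is eliminated.
Round 2: Ueda 18, Varga 13, Okafor 12. Okafor has the fewest and is eliminated.
Round 3: Varga 25, Ueda 18. Varga has a majority.

Singh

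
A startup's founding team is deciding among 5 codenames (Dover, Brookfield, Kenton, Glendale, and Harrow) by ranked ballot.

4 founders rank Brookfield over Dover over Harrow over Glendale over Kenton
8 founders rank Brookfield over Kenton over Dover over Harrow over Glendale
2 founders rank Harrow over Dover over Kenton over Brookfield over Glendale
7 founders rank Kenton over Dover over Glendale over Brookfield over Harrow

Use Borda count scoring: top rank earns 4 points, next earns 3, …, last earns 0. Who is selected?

Borda scores:
  Dover: 4·3 + 8·2 + 2·3 + 7·3 = 55
  Brookfield: 4·4 + 8·4 + 2·1 + 7·1 = 57
  Kenton: 4·0 + 8·3 + 2·2 + 7·4 = 56
  Glendale: 4·1 + 8·0 + 2·0 + 7·2 = 18
  Harrow: 4·2 + 8·1 + 2·4 + 7·0 = 24
Brookfield has the highest total.

Brookfield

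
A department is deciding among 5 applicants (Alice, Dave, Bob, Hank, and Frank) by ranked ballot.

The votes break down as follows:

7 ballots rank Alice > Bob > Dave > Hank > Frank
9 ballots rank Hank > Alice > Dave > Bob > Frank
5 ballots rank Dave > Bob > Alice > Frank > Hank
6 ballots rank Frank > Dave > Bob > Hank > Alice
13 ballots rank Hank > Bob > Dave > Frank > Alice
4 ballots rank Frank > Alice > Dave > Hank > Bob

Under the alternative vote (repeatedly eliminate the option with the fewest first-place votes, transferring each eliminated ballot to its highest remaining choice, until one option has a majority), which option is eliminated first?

Bob

Round 1: Hank 22, Frank 10, Alice 7, Dave 5, Bob 0. Bob has the fewest and is eliminated.
Round 2: Hank 22, Frank 10, Alice 7, Dave 5. Dave has the fewest and is eliminated.
Round 3: Hank 22, Alice 12, Frank 10. Frank has the fewest and is eliminated.
Round 4: Hank 28, Alice 16. Hank has a majority.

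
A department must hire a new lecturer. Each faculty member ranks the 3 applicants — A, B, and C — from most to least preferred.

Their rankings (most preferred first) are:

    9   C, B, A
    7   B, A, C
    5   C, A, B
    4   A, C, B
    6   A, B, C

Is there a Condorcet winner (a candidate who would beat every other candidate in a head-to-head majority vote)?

No

Head-to-head results (31 voters total):
A vs B: B wins 16–15.
A vs C: A wins 17–14.
B vs C: C wins 18–13.
No candidate beats all others: A beats C beats B beats A, a majority cycle.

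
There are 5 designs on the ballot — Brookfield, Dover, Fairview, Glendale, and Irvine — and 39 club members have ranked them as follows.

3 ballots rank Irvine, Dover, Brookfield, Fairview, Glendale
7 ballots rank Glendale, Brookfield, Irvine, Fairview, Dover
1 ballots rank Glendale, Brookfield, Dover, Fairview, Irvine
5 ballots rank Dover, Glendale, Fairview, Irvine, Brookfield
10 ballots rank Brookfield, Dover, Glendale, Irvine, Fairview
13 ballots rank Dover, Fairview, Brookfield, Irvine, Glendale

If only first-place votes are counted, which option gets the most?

First-place vote totals:
  Brookfield: 10
  Dover: 18
  Fairview: 0
  Glendale: 8
  Irvine: 3
Dover has the most first-place votes.

Dover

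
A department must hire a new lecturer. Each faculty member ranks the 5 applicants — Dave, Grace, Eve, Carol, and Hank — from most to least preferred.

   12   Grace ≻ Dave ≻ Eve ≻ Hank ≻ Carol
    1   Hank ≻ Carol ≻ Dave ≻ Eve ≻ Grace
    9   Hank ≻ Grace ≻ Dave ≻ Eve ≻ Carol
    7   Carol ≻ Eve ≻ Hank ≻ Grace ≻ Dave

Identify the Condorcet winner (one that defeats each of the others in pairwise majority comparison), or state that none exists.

Head-to-head results (29 voters total):
Dave vs Grace: Grace wins 28–1.
Dave vs Eve: Dave wins 22–7.
Dave vs Carol: Dave wins 21–8.
Dave vs Hank: Hank wins 17–12.
Grace vs Eve: Grace wins 21–8.
Grace vs Carol: Grace wins 21–8.
Grace vs Hank: Hank wins 17–12.
Eve vs Carol: Eve wins 21–8.
Eve vs Hank: Eve wins 19–10.
Carol vs Hank: Hank wins 22–7.
No candidate beats all others: Dave beats Eve beats Hank beats Dave, a majority cycle.

None — there is no Condorcet winner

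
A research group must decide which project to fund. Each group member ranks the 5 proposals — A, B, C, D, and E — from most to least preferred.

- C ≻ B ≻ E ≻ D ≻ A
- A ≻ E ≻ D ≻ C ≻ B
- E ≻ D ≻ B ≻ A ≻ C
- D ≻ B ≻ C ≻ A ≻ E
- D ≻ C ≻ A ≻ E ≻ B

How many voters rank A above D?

Ballots ranking A above D: 1.
Ballots ranking D above A: 4.
So 1 of 5 voters prefer A to D.

1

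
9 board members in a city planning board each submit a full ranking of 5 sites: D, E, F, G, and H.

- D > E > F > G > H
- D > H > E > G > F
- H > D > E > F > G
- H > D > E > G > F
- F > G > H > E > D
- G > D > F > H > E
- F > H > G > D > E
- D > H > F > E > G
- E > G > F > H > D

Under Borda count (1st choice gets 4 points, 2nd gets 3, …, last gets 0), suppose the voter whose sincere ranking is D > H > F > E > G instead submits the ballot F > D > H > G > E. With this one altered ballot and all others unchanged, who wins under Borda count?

Borda totals with the altered ballot: D 21, E 14, F 19, G 16, H 20.
The winner is unchanged: still D.

D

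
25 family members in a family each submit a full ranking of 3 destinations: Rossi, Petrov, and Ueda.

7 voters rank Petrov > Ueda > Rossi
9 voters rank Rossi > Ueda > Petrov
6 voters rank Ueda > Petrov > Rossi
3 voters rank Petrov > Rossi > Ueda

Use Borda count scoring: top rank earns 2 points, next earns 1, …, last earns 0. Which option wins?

Ueda

Borda scores:
  Rossi: 7·0 + 9·2 + 6·0 + 3·1 = 21
  Petrov: 7·2 + 9·0 + 6·1 + 3·2 = 26
  Ueda: 7·1 + 9·1 + 6·2 + 3·0 = 28
Ueda has the highest total.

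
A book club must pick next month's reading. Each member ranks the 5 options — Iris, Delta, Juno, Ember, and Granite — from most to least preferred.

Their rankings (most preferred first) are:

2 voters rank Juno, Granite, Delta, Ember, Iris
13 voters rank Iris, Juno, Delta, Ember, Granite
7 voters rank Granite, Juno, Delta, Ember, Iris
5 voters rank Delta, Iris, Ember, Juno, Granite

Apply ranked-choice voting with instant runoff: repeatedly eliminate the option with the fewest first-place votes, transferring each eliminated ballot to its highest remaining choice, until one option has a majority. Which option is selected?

Round 1: Iris 13, Granite 7, Delta 5, Juno 2, Ember 0. Ember has the fewest and is eliminated.
Round 2: Iris 13, Granite 7, Delta 5, Juno 2. Juno has the fewest and is eliminated.
Round 3: Iris 13, Granite 9, Delta 5. Delta has the fewest and is eliminated.
Round 4: Iris 18, Granite 9. Iris has a majority.

Iris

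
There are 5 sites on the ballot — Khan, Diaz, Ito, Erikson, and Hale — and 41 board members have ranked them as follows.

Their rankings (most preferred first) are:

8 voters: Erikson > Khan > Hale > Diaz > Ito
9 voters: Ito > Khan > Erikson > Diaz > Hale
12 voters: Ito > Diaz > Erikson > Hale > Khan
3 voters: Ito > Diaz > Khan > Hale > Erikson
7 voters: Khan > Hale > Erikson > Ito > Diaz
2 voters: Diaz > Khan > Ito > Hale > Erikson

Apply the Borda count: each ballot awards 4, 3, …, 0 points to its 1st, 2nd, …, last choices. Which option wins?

Ito

Borda scores:
  Khan: 8·3 + 9·3 + 12·0 + 3·2 + 7·4 + 2·3 = 91
  Diaz: 8·1 + 9·1 + 12·3 + 3·3 + 7·0 + 2·4 = 70
  Ito: 8·0 + 9·4 + 12·4 + 3·4 + 7·1 + 2·2 = 107
  Erikson: 8·4 + 9·2 + 12·2 + 3·0 + 7·2 + 2·0 = 88
  Hale: 8·2 + 9·0 + 12·1 + 3·1 + 7·3 + 2·1 = 54
Ito has the highest total.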